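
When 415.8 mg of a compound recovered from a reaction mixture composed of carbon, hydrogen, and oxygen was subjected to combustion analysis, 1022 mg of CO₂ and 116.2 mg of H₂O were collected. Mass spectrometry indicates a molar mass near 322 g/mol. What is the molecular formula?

mol C = 1.022 g CO₂ ÷ 44.009 g/mol = 0.023223 mol
mol H = 2 × 0.1162 g H₂O ÷ 18.015 g/mol = 0.012900 mol
mass O = 0.4158 − (0.27893 + 0.013004) = 0.12387 g → mol O = 0.12387 ÷ 15.999 = 0.0077424 mol
Divide by the smallest (0.0077424 mol): C 2.999, H 1.666, O 1.000
Multiplying each by 3 gives whole numbers: C 9.00, H 5.00, O 3.00
Empirical formula: C9H5O3
Empirical-formula mass = 161.14 g/mol; 322 ÷ 161.14 ≈ 2, so the molecular formula is C18H10O6.

C18H10O6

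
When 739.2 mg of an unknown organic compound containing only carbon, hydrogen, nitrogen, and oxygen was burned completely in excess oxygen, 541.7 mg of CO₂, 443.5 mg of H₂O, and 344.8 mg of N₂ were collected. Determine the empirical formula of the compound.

mol C = 0.5417 g CO₂ ÷ 44.009 g/mol = 0.012309 mol
mol H = 2 × 0.4435 g H₂O ÷ 18.015 g/mol = 0.049237 mol
mol N = 2 × 0.3448 g N₂ ÷ 28.014 g/mol = 0.024616 mol
mass O = 0.7392 − (0.14784 + 0.049631 + 0.34480) = 0.19693 g → mol O = 0.19693 ÷ 15.999 = 0.012309 mol
Divide by the smallest (0.012309 mol): C 1.000, H 4.000, N 2.000, O 1.000

CH4N2O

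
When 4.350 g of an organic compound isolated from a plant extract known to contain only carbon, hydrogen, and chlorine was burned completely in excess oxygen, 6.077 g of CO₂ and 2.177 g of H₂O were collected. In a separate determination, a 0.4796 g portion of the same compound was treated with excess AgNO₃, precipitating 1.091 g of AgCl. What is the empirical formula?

mol C = 6.077 g CO₂ ÷ 44.009 g/mol = 0.13809 mol
mol H = 2 × 2.177 g H₂O ÷ 18.015 g/mol = 0.24169 mol
From the AgCl data: mol Cl per gram of compound = (1.091 ÷ 143.318) ÷ 0.4796 = 0.015872 mol/g, so in the 4.350 g combustion sample mol Cl = 0.069045 mol
Divide by the smallest (0.069045 mol): C 2.000, H 3.500, Cl 1.000
Multiplying each by 2 gives whole numbers: C 4.00, H 7.00, Cl 2.00

C4H7Cl2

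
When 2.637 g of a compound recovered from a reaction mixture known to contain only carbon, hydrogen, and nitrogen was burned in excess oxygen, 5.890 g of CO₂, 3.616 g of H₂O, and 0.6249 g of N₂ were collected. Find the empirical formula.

C3H9N

mol C = 5.890 g CO₂ ÷ 44.009 g/mol = 0.13384 mol
mol H = 2 × 3.616 g H₂O ÷ 18.015 g/mol = 0.40144 mol
mol N = 2 × 0.6249 g N₂ ÷ 28.014 g/mol = 0.044613 mol
Divide by the smallest (0.044613 mol): C 3.000, H 8.998, N 1.000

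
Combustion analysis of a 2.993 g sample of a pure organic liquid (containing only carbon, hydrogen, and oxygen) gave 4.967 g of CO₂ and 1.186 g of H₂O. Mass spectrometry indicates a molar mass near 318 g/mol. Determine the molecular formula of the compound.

mol C = 4.967 g CO₂ ÷ 44.009 g/mol = 0.11286 mol
mol H = 2 × 1.186 g H₂O ÷ 18.015 g/mol = 0.13167 mol
mass O = 2.993 − (1.3556 + 0.13272) = 1.5047 g → mol O = 1.5047 ÷ 15.999 = 0.094048 mol
Divide by the smallest (0.094048 mol): C 1.200, H 1.400, O 1.000
Multiplying each by 5 gives whole numbers: C 6.00, H 7.00, O 5.00
Empirical formula: C6H7O5
Empirical-formula mass = 159.12 g/mol; 318 ÷ 159.12 ≈ 2, so the molecular formula is C12H14O10.

C12H14O10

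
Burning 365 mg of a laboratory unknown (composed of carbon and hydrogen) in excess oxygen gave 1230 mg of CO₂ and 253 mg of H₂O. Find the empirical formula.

mol C = 1.23 g CO₂ ÷ 44.009 g/mol = 0.02795 mol
mol H = 2 × 0.253 g H₂O ÷ 18.015 g/mol = 0.02809 mol
Divide by the smallest (0.02795 mol): C 1.000, H 1.005

CH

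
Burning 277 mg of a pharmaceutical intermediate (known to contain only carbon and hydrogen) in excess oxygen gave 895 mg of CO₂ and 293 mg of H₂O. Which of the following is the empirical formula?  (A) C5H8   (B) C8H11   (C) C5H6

mol C = 0.895 g CO₂ ÷ 44.009 g/mol = 0.02034 mol
mol H = 2 × 0.293 g H₂O ÷ 18.015 g/mol = 0.03253 mol
Divide by the smallest (0.02034 mol): C 1.000, H 1.599
Multiplying each by 5 gives whole numbers: C 5.00, H 8.00

(A) C5H8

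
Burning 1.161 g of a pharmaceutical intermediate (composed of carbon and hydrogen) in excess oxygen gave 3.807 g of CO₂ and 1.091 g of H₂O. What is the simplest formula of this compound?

mol C = 3.807 g CO₂ ÷ 44.009 g/mol = 0.086505 mol
mol H = 2 × 1.091 g H₂O ÷ 18.015 g/mol = 0.12112 mol
Divide by the smallest (0.086505 mol): C 1.000, H 1.400
Multiplying each by 5 gives whole numbers: C 5.00, H 7.00

C5H7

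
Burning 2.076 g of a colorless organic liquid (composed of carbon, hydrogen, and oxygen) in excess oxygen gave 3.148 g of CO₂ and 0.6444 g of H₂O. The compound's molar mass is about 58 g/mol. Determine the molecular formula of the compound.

C2H2O2

mol C = 3.148 g CO₂ ÷ 44.009 g/mol = 0.071531 mol
mol H = 2 × 0.6444 g H₂O ÷ 18.015 g/mol = 0.071540 mol
mass O = 2.076 − (0.85916 + 0.072113) = 1.1447 g → mol O = 1.1447 ÷ 15.999 = 0.071550 mol
Divide by the smallest (0.071531 mol): C 1.000, H 1.000, O 1.000
Empirical formula: CHO
Empirical-formula mass = 29.02 g/mol; 58 ÷ 29.02 ≈ 2, so the molecular formula is C2H2O2.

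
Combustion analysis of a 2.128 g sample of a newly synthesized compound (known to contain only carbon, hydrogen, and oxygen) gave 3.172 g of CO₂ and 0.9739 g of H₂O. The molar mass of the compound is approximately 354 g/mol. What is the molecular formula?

mol C = 3.172 g CO₂ ÷ 44.009 g/mol = 0.072076 mol
mol H = 2 × 0.9739 g H₂O ÷ 18.015 g/mol = 0.10812 mol
mass O = 2.128 − (0.86571 + 0.10899) = 1.1533 g → mol O = 1.1533 ÷ 15.999 = 0.072086 mol
Divide by the smallest (0.072076 mol): C 1.000, H 1.500, O 1.000
Multiplying each by 2 gives whole numbers: C 2.00, H 3.00, O 2.00
Empirical formula: C2H3O2
Empirical-formula mass = 59.04 g/mol; 354 ÷ 59.04 ≈ 6, so the molecular formula is C12H18O12.

C12H18O12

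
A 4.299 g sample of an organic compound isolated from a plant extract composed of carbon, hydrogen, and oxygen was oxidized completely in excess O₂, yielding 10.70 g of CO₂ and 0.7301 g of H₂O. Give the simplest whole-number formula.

mol C = 10.70 g CO₂ ÷ 44.009 g/mol = 0.24313 mol
mol H = 2 × 0.7301 g H₂O ÷ 18.015 g/mol = 0.081055 mol
mass O = 4.299 − (2.9203 + 0.081703) = 1.2970 g → mol O = 1.2970 ÷ 15.999 = 0.081070 mol
Divide by the smallest (0.081055 mol): C 3.000, H 1.000, O 1.000

C3HO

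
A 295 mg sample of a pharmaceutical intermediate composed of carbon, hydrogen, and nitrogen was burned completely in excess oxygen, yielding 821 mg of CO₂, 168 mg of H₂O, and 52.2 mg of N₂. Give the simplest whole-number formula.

mol C = 0.821 g CO₂ ÷ 44.009 g/mol = 0.01866 mol
mol H = 2 × 0.168 g H₂O ÷ 18.015 g/mol = 0.01865 mol
mol N = 2 × 0.0522 g N₂ ÷ 28.014 g/mol = 0.003727 mol
Divide by the smallest (0.003727 mol): C 5.006, H 5.005, N 1.000

C5H5N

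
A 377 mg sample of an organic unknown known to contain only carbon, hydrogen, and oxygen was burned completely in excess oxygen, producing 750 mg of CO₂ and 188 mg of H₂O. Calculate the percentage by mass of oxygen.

mol C = 0.750 g CO₂ ÷ 44.009 g/mol = 0.01704 mol
mol H = 2 × 0.188 g H₂O ÷ 18.015 g/mol = 0.02087 mol
mass O = 0.377 − (0.2047 + 0.02104) = 0.1513 g → mol O = 0.1513 ÷ 15.999 = 0.009455 mol
mass % O = 0.1513 g ÷ 0.377 g × 100%

40.1%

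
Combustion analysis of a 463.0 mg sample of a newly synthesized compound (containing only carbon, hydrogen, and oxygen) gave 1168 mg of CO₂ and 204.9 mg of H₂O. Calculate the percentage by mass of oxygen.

mol C = 1.168 g CO₂ ÷ 44.009 g/mol = 0.026540 mol
mol H = 2 × 0.2049 g H₂O ÷ 18.015 g/mol = 0.022748 mol
mass O = 0.4630 − (0.31877 + 0.022930) = 0.12130 g → mol O = 0.12130 ÷ 15.999 = 0.0075816 mol
mass % O = 0.12130 g ÷ 0.4630 g × 100%

26.20%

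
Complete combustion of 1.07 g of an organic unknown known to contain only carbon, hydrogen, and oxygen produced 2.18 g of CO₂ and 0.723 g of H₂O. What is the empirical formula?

mol C = 2.18 g CO₂ ÷ 44.009 g/mol = 0.04954 mol
mol H = 2 × 0.723 g H₂O ÷ 18.015 g/mol = 0.08027 mol
mass O = 1.07 − (0.5950 + 0.08091) = 0.3941 g → mol O = 0.3941 ÷ 15.999 = 0.02463 mol
Divide by the smallest (0.02463 mol): C 2.011, H 3.258, O 1.000
Multiplying each by 4 gives whole numbers: C 8.04, H 13.03, O 4.00

C8H13O4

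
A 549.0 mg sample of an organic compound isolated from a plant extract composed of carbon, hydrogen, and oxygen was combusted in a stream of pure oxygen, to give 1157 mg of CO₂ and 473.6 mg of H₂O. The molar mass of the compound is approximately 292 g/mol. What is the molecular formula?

C14H28O6

mol C = 1.157 g CO₂ ÷ 44.009 g/mol = 0.026290 mol
mol H = 2 × 0.4736 g H₂O ÷ 18.015 g/mol = 0.052578 mol
mass O = 0.5490 − (0.31577 + 0.052999) = 0.18023 g → mol O = 0.18023 ÷ 15.999 = 0.011265 mol
Divide by the smallest (0.011265 mol): C 2.334, H 4.667, O 1.000
Multiplying each by 3 gives whole numbers: C 7.00, H 14.00, O 3.00
Empirical formula: C7H14O3
Empirical-formula mass = 146.19 g/mol; 292 ÷ 146.19 ≈ 2, so the molecular formula is C14H28O6.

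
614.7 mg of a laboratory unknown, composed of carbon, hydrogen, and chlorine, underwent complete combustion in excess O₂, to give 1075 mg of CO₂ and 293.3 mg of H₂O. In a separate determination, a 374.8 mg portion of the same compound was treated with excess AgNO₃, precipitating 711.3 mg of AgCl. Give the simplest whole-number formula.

C3H4Cl

mol C = 1.075 g CO₂ ÷ 44.009 g/mol = 0.024427 mol
mol H = 2 × 0.2933 g H₂O ÷ 18.015 g/mol = 0.032562 mol
From the AgCl data: mol Cl per gram of compound = (0.7113 ÷ 143.318) ÷ 0.3748 = 0.013242 mol/g, so in the 0.6147 g combustion sample mol Cl = 0.0081398 mol
Divide by the smallest (0.0081398 mol): C 3.001, H 4.000, Cl 1.000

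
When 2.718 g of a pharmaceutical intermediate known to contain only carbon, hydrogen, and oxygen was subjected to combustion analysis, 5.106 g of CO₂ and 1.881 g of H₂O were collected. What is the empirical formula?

mol C = 5.106 g CO₂ ÷ 44.009 g/mol = 0.11602 mol
mol H = 2 × 1.881 g H₂O ÷ 18.015 g/mol = 0.20883 mol
mass O = 2.718 − (1.3935 + 0.21050) = 1.1140 g → mol O = 1.1140 ÷ 15.999 = 0.069627 mol
Divide by the smallest (0.069627 mol): C 1.666, H 2.999, O 1.000
Multiplying each by 3 gives whole numbers: C 5.00, H 9.00, O 3.00

C5H9O3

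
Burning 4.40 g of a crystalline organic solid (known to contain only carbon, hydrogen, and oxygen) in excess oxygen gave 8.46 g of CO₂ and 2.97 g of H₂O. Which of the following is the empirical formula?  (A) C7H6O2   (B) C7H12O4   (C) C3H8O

mol C = 8.46 g CO₂ ÷ 44.009 g/mol = 0.1922 mol
mol H = 2 × 2.97 g H₂O ÷ 18.015 g/mol = 0.3297 mol
mass O = 4.40 − (2.309 + 0.3324) = 1.759 g → mol O = 1.759 ÷ 15.999 = 0.1099 mol
Divide by the smallest (0.1099 mol): C 1.749, H 2.999, O 1.000
Multiplying each by 4 gives whole numbers: C 6.99, H 12.00, O 4.00

(B) C7H12O4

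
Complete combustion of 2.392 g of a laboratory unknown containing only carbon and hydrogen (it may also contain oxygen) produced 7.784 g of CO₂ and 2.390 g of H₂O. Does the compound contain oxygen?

no

mol C = 7.784 g CO₂ ÷ 44.009 g/mol = 0.17687 mol
mol H = 2 × 2.390 g H₂O ÷ 18.015 g/mol = 0.26533 mol
C and H together account for 2.3919 g — essentially the entire 2.392 g sample — so the compound contains no oxygen.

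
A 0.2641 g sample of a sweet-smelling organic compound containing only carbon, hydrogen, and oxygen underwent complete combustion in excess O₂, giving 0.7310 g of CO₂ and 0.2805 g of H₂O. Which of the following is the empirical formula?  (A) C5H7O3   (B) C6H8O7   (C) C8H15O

(C) C8H15O

mol C = 0.7310 g CO₂ ÷ 44.009 g/mol = 0.016610 mol
mol H = 2 × 0.2805 g H₂O ÷ 18.015 g/mol = 0.031141 mol
mass O = 0.2641 − (0.19951 + 0.031390) = 0.033205 g → mol O = 0.033205 ÷ 15.999 = 0.0020754 mol
Divide by the smallest (0.0020754 mol): C 8.003, H 15.005, O 1.000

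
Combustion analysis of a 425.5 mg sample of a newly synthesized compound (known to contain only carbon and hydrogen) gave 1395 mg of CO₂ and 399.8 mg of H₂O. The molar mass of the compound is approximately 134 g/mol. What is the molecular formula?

mol C = 1.395 g CO₂ ÷ 44.009 g/mol = 0.031698 mol
mol H = 2 × 0.3998 g H₂O ÷ 18.015 g/mol = 0.044385 mol
Divide by the smallest (0.031698 mol): C 1.000, H 1.400
Multiplying each by 5 gives whole numbers: C 5.00, H 7.00
Empirical formula: C5H7
Empirical-formula mass = 67.11 g/mol; 134 ÷ 67.11 ≈ 2, so the molecular formula is C10H14.

C10H14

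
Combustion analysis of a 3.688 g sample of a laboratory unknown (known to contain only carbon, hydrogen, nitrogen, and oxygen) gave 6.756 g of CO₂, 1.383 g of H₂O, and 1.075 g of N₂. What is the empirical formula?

mol C = 6.756 g CO₂ ÷ 44.009 g/mol = 0.15351 mol
mol H = 2 × 1.383 g H₂O ÷ 18.015 g/mol = 0.15354 mol
mol N = 2 × 1.075 g N₂ ÷ 28.014 g/mol = 0.076747 mol
mass O = 3.688 − (1.8439 + 0.15477 + 1.0750) = 0.61438 g → mol O = 0.61438 ÷ 15.999 = 0.038401 mol
Divide by the smallest (0.038401 mol): C 3.998, H 3.998, N 1.999, O 1.000

C4H4N2O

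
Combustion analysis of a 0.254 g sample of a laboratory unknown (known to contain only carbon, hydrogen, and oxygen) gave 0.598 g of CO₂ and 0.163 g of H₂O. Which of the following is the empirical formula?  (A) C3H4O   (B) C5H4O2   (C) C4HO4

mol C = 0.598 g CO₂ ÷ 44.009 g/mol = 0.01359 mol
mol H = 2 × 0.163 g H₂O ÷ 18.015 g/mol = 0.01810 mol
mass O = 0.254 − (0.1632 + 0.01824) = 0.07255 g → mol O = 0.07255 ÷ 15.999 = 0.004535 mol
Divide by the smallest (0.004535 mol): C 2.996, H 3.990, O 1.000

(A) C3H4O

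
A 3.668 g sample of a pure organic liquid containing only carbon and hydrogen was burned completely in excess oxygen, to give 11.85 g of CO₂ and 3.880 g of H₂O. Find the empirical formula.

C5H8

mol C = 11.85 g CO₂ ÷ 44.009 g/mol = 0.26926 mol
mol H = 2 × 3.880 g H₂O ÷ 18.015 g/mol = 0.43075 mol
Divide by the smallest (0.26926 mol): C 1.000, H 1.600
Multiplying each by 5 gives whole numbers: C 5.00, H 8.00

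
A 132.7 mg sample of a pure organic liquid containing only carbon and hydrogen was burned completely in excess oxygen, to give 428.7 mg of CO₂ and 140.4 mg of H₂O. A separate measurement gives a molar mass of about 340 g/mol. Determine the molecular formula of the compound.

mol C = 0.4287 g CO₂ ÷ 44.009 g/mol = 0.0097412 mol
mol H = 2 × 0.1404 g H₂O ÷ 18.015 g/mol = 0.015587 mol
Divide by the smallest (0.0097412 mol): C 1.000, H 1.600
Multiplying each by 5 gives whole numbers: C 5.00, H 8.00
Empirical formula: C5H8
Empirical-formula mass = 68.12 g/mol; 340 ÷ 68.12 ≈ 5, so the molecular formula is C25H40.

C25H40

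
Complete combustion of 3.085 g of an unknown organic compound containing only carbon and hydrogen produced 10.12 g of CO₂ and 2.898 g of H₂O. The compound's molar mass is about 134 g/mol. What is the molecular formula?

mol C = 10.12 g CO₂ ÷ 44.009 g/mol = 0.22995 mol
mol H = 2 × 2.898 g H₂O ÷ 18.015 g/mol = 0.32173 mol
Divide by the smallest (0.22995 mol): C 1.000, H 1.399
Multiplying each by 5 gives whole numbers: C 5.00, H 7.00
Empirical formula: C5H7
Empirical-formula mass = 67.11 g/mol; 134 ÷ 67.11 ≈ 2, so the molecular formula is C10H14.

C10H14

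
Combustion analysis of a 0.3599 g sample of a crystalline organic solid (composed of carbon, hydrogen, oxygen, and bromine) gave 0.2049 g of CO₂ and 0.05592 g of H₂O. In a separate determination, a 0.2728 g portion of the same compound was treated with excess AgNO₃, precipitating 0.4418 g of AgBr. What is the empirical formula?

C3H4Br2O2

mol C = 0.2049 g CO₂ ÷ 44.009 g/mol = 0.0046559 mol
mol H = 2 × 0.05592 g H₂O ÷ 18.015 g/mol = 0.0062082 mol
From the AgBr data: mol Br per gram of compound = (0.4418 ÷ 187.772) ÷ 0.2728 = 0.0086248 mol/g, so in the 0.3599 g combustion sample mol Br = 0.0031041 mol
mass O = 0.3599 − (0.055922 + 0.0062578 + 0.24803) = 0.049692 g → mol O = 0.049692 ÷ 15.999 = 0.0031060 mol
Divide by the smallest (0.0031041 mol): C 1.500, H 2.000, Br 1.000, O 1.001
Multiplying each by 2 gives whole numbers: C 3.00, H 4.00, Br 2.00, O 2.00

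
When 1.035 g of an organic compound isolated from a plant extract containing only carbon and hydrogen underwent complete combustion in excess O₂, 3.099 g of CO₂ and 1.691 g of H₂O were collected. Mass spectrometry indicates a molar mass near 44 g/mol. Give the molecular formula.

C3H8

mol C = 3.099 g CO₂ ÷ 44.009 g/mol = 0.070417 mol
mol H = 2 × 1.691 g H₂O ÷ 18.015 g/mol = 0.18773 mol
Divide by the smallest (0.070417 mol): C 1.000, H 2.666
Multiplying each by 3 gives whole numbers: C 3.00, H 8.00
Empirical formula: C3H8
Empirical-formula mass = 44.10 g/mol; 44 ÷ 44.10 ≈ 1, so the molecular formula is C3H8.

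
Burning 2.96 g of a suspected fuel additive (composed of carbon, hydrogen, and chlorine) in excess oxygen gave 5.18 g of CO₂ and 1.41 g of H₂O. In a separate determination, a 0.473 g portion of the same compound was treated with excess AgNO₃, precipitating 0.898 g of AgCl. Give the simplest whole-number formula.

C3H4Cl

mol C = 5.18 g CO₂ ÷ 44.009 g/mol = 0.1177 mol
mol H = 2 × 1.41 g H₂O ÷ 18.015 g/mol = 0.1565 mol
From the AgCl data: mol Cl per gram of compound = (0.898 ÷ 143.318) ÷ 0.473 = 0.01325 mol/g, so in the 2.96 g combustion sample mol Cl = 0.03921 mol
Divide by the smallest (0.03921 mol): C 3.002, H 3.992, Cl 1.000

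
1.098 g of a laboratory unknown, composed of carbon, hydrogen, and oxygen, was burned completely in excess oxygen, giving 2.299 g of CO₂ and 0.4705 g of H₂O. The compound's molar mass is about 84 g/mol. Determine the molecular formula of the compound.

mol C = 2.299 g CO₂ ÷ 44.009 g/mol = 0.052239 mol
mol H = 2 × 0.4705 g H₂O ÷ 18.015 g/mol = 0.052234 mol
mass O = 1.098 − (0.62745 + 0.052652) = 0.41790 g → mol O = 0.41790 ÷ 15.999 = 0.026120 mol
Divide by the smallest (0.026120 mol): C 2.000, H 2.000, O 1.000
Empirical formula: C2H2O
Empirical-formula mass = 42.04 g/mol; 84 ÷ 42.04 ≈ 2, so the molecular formula is C4H4O2.

C4H4O2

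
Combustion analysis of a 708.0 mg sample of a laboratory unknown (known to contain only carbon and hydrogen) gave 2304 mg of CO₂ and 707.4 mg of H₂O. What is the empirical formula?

C2H3

mol C = 2.304 g CO₂ ÷ 44.009 g/mol = 0.052353 mol
mol H = 2 × 0.7074 g H₂O ÷ 18.015 g/mol = 0.078535 mol
Divide by the smallest (0.052353 mol): C 1.000, H 1.500
Multiplying each by 2 gives whole numbers: C 2.00, H 3.00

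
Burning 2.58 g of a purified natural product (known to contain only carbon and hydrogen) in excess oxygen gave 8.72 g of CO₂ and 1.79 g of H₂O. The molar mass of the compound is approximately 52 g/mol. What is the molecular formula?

mol C = 8.72 g CO₂ ÷ 44.009 g/mol = 0.1981 mol
mol H = 2 × 1.79 g H₂O ÷ 18.015 g/mol = 0.1987 mol
Divide by the smallest (0.1981 mol): C 1.000, H 1.003
Empirical formula: CH
Empirical-formula mass = 13.02 g/mol; 52 ÷ 13.02 ≈ 4, so the molecular formula is C4H4.

C4H4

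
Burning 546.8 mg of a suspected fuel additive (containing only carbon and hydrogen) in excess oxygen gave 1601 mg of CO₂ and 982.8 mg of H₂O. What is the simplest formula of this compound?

CH3

mol C = 1.601 g CO₂ ÷ 44.009 g/mol = 0.036379 mol
mol H = 2 × 0.9828 g H₂O ÷ 18.015 g/mol = 0.10911 mol
Divide by the smallest (0.036379 mol): C 1.000, H 2.999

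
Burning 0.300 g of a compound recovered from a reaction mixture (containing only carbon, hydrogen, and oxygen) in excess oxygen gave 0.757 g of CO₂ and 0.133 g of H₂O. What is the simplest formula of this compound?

C7H6O2

mol C = 0.757 g CO₂ ÷ 44.009 g/mol = 0.01720 mol
mol H = 2 × 0.133 g H₂O ÷ 18.015 g/mol = 0.01477 mol
mass O = 0.300 − (0.2066 + 0.01488) = 0.07851 g → mol O = 0.07851 ÷ 15.999 = 0.004907 mol
Divide by the smallest (0.004907 mol): C 3.505, H 3.009, O 1.000
Multiplying each by 2 gives whole numbers: C 7.01, H 6.02, O 2.00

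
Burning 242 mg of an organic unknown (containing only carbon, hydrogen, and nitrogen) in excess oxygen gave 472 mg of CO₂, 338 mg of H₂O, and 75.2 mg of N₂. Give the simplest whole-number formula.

mol C = 0.472 g CO₂ ÷ 44.009 g/mol = 0.01073 mol
mol H = 2 × 0.338 g H₂O ÷ 18.015 g/mol = 0.03752 mol
mol N = 2 × 0.0752 g N₂ ÷ 28.014 g/mol = 0.005369 mol
Divide by the smallest (0.005369 mol): C 1.998, H 6.989, N 1.000

C2H7N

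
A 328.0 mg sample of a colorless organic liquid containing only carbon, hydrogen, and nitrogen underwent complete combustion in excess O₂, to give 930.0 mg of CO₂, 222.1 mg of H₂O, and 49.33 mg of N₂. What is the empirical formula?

C6H7N

mol C = 0.9300 g CO₂ ÷ 44.009 g/mol = 0.021132 mol
mol H = 2 × 0.2221 g H₂O ÷ 18.015 g/mol = 0.024657 mol
mol N = 2 × 0.04933 g N₂ ÷ 28.014 g/mol = 0.0035218 mol
Divide by the smallest (0.0035218 mol): C 6.000, H 7.001, N 1.000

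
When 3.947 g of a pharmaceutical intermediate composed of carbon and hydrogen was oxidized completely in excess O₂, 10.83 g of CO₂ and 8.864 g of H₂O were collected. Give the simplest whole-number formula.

CH4

mol C = 10.83 g CO₂ ÷ 44.009 g/mol = 0.24609 mol
mol H = 2 × 8.864 g H₂O ÷ 18.015 g/mol = 0.98407 mol
Divide by the smallest (0.24609 mol): C 1.000, H 3.999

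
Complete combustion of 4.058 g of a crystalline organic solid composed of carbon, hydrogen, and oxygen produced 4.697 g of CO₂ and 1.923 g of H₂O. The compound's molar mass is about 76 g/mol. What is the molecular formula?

C2H4O3

mol C = 4.697 g CO₂ ÷ 44.009 g/mol = 0.10673 mol
mol H = 2 × 1.923 g H₂O ÷ 18.015 g/mol = 0.21349 mol
mass O = 4.058 − (1.2819 + 0.21520) = 2.5609 g → mol O = 2.5609 ÷ 15.999 = 0.16007 mol
Divide by the smallest (0.10673 mol): C 1.000, H 2.000, O 1.500
Multiplying each by 2 gives whole numbers: C 2.00, H 4.00, O 3.00
Empirical formula: C2H4O3
Empirical-formula mass = 76.05 g/mol; 76 ÷ 76.05 ≈ 1, so the molecular formula is C2H4O3.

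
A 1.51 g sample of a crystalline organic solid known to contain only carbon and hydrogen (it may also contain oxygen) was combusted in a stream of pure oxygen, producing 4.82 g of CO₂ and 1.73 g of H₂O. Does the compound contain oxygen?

no

mol C = 4.82 g CO₂ ÷ 44.009 g/mol = 0.1095 mol
mol H = 2 × 1.73 g H₂O ÷ 18.015 g/mol = 0.1921 mol
C and H together account for 1.509 g — essentially the entire 1.51 g sample — so the compound contains no oxygen.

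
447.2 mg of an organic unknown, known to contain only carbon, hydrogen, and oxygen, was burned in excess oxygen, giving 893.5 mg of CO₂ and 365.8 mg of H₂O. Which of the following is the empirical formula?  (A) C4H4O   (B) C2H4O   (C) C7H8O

(B) C2H4O

mol C = 0.8935 g CO₂ ÷ 44.009 g/mol = 0.020303 mol
mol H = 2 × 0.3658 g H₂O ÷ 18.015 g/mol = 0.040611 mol
mass O = 0.4472 − (0.24386 + 0.040935) = 0.16241 g → mol O = 0.16241 ÷ 15.999 = 0.010151 mol
Divide by the smallest (0.010151 mol): C 2.000, H 4.001, O 1.000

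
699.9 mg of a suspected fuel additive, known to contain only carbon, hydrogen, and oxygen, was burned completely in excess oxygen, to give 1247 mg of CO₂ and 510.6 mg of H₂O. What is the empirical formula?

mol C = 1.247 g CO₂ ÷ 44.009 g/mol = 0.028335 mol
mol H = 2 × 0.5106 g H₂O ÷ 18.015 g/mol = 0.056686 mol
mass O = 0.6999 − (0.34033 + 0.057140) = 0.30243 g → mol O = 0.30243 ÷ 15.999 = 0.018903 mol
Divide by the smallest (0.018903 mol): C 1.499, H 2.999, O 1.000
Multiplying each by 2 gives whole numbers: C 3.00, H 6.00, O 2.00

C3H6O2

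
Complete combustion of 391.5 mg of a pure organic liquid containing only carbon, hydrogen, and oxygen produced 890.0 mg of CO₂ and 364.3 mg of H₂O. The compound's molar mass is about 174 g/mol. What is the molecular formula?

C9H18O3

mol C = 0.8900 g CO₂ ÷ 44.009 g/mol = 0.020223 mol
mol H = 2 × 0.3643 g H₂O ÷ 18.015 g/mol = 0.040444 mol
mass O = 0.3915 − (0.24290 + 0.040768) = 0.10783 g → mol O = 0.10783 ÷ 15.999 = 0.0067399 mol
Divide by the smallest (0.0067399 mol): C 3.000, H 6.001, O 1.000
Empirical formula: C3H6O
Empirical-formula mass = 58.08 g/mol; 174 ÷ 58.08 ≈ 3, so the molecular formula is C9H18O3.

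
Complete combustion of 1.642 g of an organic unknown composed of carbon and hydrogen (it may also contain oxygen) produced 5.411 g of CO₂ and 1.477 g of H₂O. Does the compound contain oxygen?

no

mol C = 5.411 g CO₂ ÷ 44.009 g/mol = 0.12295 mol
mol H = 2 × 1.477 g H₂O ÷ 18.015 g/mol = 0.16397 mol
C and H together account for 1.6421 g — essentially the entire 1.642 g sample — so the compound contains no oxygen.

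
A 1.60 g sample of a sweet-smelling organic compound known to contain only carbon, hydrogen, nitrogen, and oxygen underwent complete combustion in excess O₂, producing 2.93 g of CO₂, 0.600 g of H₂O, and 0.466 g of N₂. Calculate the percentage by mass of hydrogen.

4.2%

mol C = 2.93 g CO₂ ÷ 44.009 g/mol = 0.06658 mol
mol H = 2 × 0.600 g H₂O ÷ 18.015 g/mol = 0.06661 mol
mol N = 2 × 0.466 g N₂ ÷ 28.014 g/mol = 0.03327 mol
mass O = 1.60 − (0.7997 + 0.06714 + 0.4660) = 0.2672 g → mol O = 0.2672 ÷ 15.999 = 0.01670 mol
mass % H = 0.06714 g ÷ 1.60 g × 100%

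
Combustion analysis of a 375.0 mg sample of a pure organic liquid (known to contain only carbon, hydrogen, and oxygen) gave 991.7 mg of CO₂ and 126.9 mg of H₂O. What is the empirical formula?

mol C = 0.9917 g CO₂ ÷ 44.009 g/mol = 0.022534 mol
mol H = 2 × 0.1269 g H₂O ÷ 18.015 g/mol = 0.014088 mol
mass O = 0.3750 − (0.27066 + 0.014201) = 0.090143 g → mol O = 0.090143 ÷ 15.999 = 0.0056343 mol
Divide by the smallest (0.0056343 mol): C 3.999, H 2.500, O 1.000
Multiplying each by 2 gives whole numbers: C 8.00, H 5.00, O 2.00

C8H5O2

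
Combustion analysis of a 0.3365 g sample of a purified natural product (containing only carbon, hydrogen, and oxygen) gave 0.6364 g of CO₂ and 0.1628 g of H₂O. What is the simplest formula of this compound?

mol C = 0.6364 g CO₂ ÷ 44.009 g/mol = 0.014461 mol
mol H = 2 × 0.1628 g H₂O ÷ 18.015 g/mol = 0.018074 mol
mass O = 0.3365 − (0.17369 + 0.018218) = 0.14459 g → mol O = 0.14459 ÷ 15.999 = 0.0090377 mol
Divide by the smallest (0.0090377 mol): C 1.600, H 2.000, O 1.000
Multiplying each by 5 gives whole numbers: C 8.00, H 10.00, O 5.00

C8H10O5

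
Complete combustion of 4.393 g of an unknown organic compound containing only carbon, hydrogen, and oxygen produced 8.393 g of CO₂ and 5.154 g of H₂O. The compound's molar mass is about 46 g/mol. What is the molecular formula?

C2H6O

mol C = 8.393 g CO₂ ÷ 44.009 g/mol = 0.19071 mol
mol H = 2 × 5.154 g H₂O ÷ 18.015 g/mol = 0.57219 mol
mass O = 4.393 − (2.2906 + 0.57677) = 1.5256 g → mol O = 1.5256 ÷ 15.999 = 0.095356 mol
Divide by the smallest (0.095356 mol): C 2.000, H 6.001, O 1.000
Empirical formula: C2H6O
Empirical-formula mass = 46.07 g/mol; 46 ÷ 46.07 ≈ 1, so the molecular formula is C2H6O.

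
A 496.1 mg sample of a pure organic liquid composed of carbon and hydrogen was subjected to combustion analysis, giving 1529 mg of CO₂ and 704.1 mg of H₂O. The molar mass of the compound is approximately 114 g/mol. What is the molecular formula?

C8H18

mol C = 1.529 g CO₂ ÷ 44.009 g/mol = 0.034743 mol
mol H = 2 × 0.7041 g H₂O ÷ 18.015 g/mol = 0.078168 mol
Divide by the smallest (0.034743 mol): C 1.000, H 2.250
Multiplying each by 4 gives whole numbers: C 4.00, H 9.00
Empirical formula: C4H9
Empirical-formula mass = 57.12 g/mol; 114 ÷ 57.12 ≈ 2, so the molecular formula is C8H18.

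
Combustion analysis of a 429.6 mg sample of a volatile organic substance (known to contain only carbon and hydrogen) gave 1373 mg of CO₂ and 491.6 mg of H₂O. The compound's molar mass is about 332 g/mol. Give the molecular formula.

C24H42

mol C = 1.373 g CO₂ ÷ 44.009 g/mol = 0.031198 mol
mol H = 2 × 0.4916 g H₂O ÷ 18.015 g/mol = 0.054577 mol
Divide by the smallest (0.031198 mol): C 1.000, H 1.749
Multiplying each by 4 gives whole numbers: C 4.00, H 7.00
Empirical formula: C4H7
Empirical-formula mass = 55.10 g/mol; 332 ÷ 55.10 ≈ 6, so the molecular formula is C24H42.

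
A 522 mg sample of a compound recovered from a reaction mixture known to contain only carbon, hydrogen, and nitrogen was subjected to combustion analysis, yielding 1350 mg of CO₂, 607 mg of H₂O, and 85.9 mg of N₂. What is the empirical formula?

mol C = 1.35 g CO₂ ÷ 44.009 g/mol = 0.03068 mol
mol H = 2 × 0.607 g H₂O ÷ 18.015 g/mol = 0.06739 mol
mol N = 2 × 0.0859 g N₂ ÷ 28.014 g/mol = 0.006133 mol
Divide by the smallest (0.006133 mol): C 5.002, H 10.988, N 1.000

C5H11N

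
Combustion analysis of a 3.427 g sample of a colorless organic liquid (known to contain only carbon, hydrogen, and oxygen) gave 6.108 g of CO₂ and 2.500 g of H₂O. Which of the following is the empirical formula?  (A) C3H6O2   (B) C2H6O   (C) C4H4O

mol C = 6.108 g CO₂ ÷ 44.009 g/mol = 0.13879 mol
mol H = 2 × 2.500 g H₂O ÷ 18.015 g/mol = 0.27755 mol
mass O = 3.427 − (1.6670 + 0.27977) = 1.4802 g → mol O = 1.4802 ÷ 15.999 = 0.092520 mol
Divide by the smallest (0.092520 mol): C 1.500, H 3.000, O 1.000
Multiplying each by 2 gives whole numbers: C 3.00, H 6.00, O 2.00

(A) C3H6O2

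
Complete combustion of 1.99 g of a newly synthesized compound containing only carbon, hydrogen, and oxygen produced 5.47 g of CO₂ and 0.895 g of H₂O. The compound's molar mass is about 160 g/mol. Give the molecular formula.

C10H8O2

mol C = 5.47 g CO₂ ÷ 44.009 g/mol = 0.1243 mol
mol H = 2 × 0.895 g H₂O ÷ 18.015 g/mol = 0.09936 mol
mass O = 1.99 − (1.493 + 0.1002) = 0.3970 g → mol O = 0.3970 ÷ 15.999 = 0.02481 mol
Divide by the smallest (0.02481 mol): C 5.009, H 4.005, O 1.000
Empirical formula: C5H4O
Empirical-formula mass = 80.09 g/mol; 160 ÷ 80.09 ≈ 2, so the molecular formula is C10H8O2.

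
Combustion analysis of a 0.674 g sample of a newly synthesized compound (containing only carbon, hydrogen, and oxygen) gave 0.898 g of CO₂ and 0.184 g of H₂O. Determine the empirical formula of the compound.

C4H4O5

mol C = 0.898 g CO₂ ÷ 44.009 g/mol = 0.02040 mol
mol H = 2 × 0.184 g H₂O ÷ 18.015 g/mol = 0.02043 mol
mass O = 0.674 − (0.2451 + 0.02059) = 0.4083 g → mol O = 0.4083 ÷ 15.999 = 0.02552 mol
Divide by the smallest (0.02040 mol): C 1.000, H 1.001, O 1.251
Multiplying each by 4 gives whole numbers: C 4.00, H 4.00, O 5.00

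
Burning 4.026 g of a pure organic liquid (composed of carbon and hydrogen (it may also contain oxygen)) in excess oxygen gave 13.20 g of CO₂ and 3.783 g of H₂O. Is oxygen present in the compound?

no

mol C = 13.20 g CO₂ ÷ 44.009 g/mol = 0.29994 mol
mol H = 2 × 3.783 g H₂O ÷ 18.015 g/mol = 0.41998 mol
C and H together account for 4.0259 g — essentially the entire 4.026 g sample — so the compound contains no oxygen.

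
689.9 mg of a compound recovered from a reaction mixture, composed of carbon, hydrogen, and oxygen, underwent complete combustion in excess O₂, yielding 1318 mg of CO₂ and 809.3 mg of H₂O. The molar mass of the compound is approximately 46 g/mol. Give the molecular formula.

mol C = 1.318 g CO₂ ÷ 44.009 g/mol = 0.029948 mol
mol H = 2 × 0.8093 g H₂O ÷ 18.015 g/mol = 0.089847 mol
mass O = 0.6899 − (0.35971 + 0.090566) = 0.23962 g → mol O = 0.23962 ÷ 15.999 = 0.014977 mol
Divide by the smallest (0.014977 mol): C 2.000, H 5.999, O 1.000
Empirical formula: C2H6O
Empirical-formula mass = 46.07 g/mol; 46 ÷ 46.07 ≈ 1, so the molecular formula is C2H6O.

C2H6O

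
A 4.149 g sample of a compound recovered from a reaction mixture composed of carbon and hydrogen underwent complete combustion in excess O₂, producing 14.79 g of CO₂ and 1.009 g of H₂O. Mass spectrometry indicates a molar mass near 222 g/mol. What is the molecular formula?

mol C = 14.79 g CO₂ ÷ 44.009 g/mol = 0.33607 mol
mol H = 2 × 1.009 g H₂O ÷ 18.015 g/mol = 0.11202 mol
Divide by the smallest (0.11202 mol): C 3.000, H 1.000
Empirical formula: C3H
Empirical-formula mass = 37.04 g/mol; 222 ÷ 37.04 ≈ 6, so the molecular formula is C18H6.

C18H6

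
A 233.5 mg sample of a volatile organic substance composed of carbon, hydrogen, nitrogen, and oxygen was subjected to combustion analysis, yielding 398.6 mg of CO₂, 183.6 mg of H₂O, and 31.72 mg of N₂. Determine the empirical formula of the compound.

C4H9NO2

mol C = 0.3986 g CO₂ ÷ 44.009 g/mol = 0.0090572 mol
mol H = 2 × 0.1836 g H₂O ÷ 18.015 g/mol = 0.020383 mol
mol N = 2 × 0.03172 g N₂ ÷ 28.014 g/mol = 0.0022646 mol
mass O = 0.2335 − (0.10879 + 0.020546 + 0.031720) = 0.072447 g → mol O = 0.072447 ÷ 15.999 = 0.0045282 mol
Divide by the smallest (0.0022646 mol): C 4.000, H 9.001, N 1.000, O 2.000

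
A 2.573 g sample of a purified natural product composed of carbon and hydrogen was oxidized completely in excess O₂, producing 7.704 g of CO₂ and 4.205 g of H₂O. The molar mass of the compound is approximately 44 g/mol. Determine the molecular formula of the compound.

C3H8

mol C = 7.704 g CO₂ ÷ 44.009 g/mol = 0.17506 mol
mol H = 2 × 4.205 g H₂O ÷ 18.015 g/mol = 0.46683 mol
Divide by the smallest (0.17506 mol): C 1.000, H 2.667
Multiplying each by 3 gives whole numbers: C 3.00, H 8.00
Empirical formula: C3H8
Empirical-formula mass = 44.10 g/mol; 44 ÷ 44.10 ≈ 1, so the molecular formula is C3H8.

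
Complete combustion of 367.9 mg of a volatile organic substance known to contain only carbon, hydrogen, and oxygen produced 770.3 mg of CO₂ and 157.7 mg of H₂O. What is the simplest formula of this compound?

C2H2O

mol C = 0.7703 g CO₂ ÷ 44.009 g/mol = 0.017503 mol
mol H = 2 × 0.1577 g H₂O ÷ 18.015 g/mol = 0.017508 mol
mass O = 0.3679 − (0.21023 + 0.017648) = 0.14002 g → mol O = 0.14002 ÷ 15.999 = 0.0087519 mol
Divide by the smallest (0.0087519 mol): C 2.000, H 2.000, O 1.000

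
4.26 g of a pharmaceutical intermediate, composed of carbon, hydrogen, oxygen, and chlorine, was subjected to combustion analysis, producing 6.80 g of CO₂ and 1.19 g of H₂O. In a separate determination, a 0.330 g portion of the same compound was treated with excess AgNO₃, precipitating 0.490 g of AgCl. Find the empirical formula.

C7H6Cl2O2

mol C = 6.80 g CO₂ ÷ 44.009 g/mol = 0.1545 mol
mol H = 2 × 1.19 g H₂O ÷ 18.015 g/mol = 0.1321 mol
From the AgCl data: mol Cl per gram of compound = (0.490 ÷ 143.318) ÷ 0.330 = 0.01036 mol/g, so in the 4.26 g combustion sample mol Cl = 0.04414 mol
mass O = 4.26 − (1.856 + 0.1332 + 1.565) = 0.7064 g → mol O = 0.7064 ÷ 15.999 = 0.04415 mol
Divide by the smallest (0.04414 mol): C 3.501, H 2.993, Cl 1.000, O 1.000
Multiplying each by 2 gives whole numbers: C 7.00, H 5.99, Cl 2.00, O 2.00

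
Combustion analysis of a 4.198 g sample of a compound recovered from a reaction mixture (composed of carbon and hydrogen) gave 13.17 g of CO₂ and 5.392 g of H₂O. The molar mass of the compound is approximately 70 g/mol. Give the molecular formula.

mol C = 13.17 g CO₂ ÷ 44.009 g/mol = 0.29926 mol
mol H = 2 × 5.392 g H₂O ÷ 18.015 g/mol = 0.59861 mol
Divide by the smallest (0.29926 mol): C 1.000, H 2.000
Empirical formula: CH2
Empirical-formula mass = 14.03 g/mol; 70 ÷ 14.03 ≈ 5, so the molecular formula is C5H10.

C5H10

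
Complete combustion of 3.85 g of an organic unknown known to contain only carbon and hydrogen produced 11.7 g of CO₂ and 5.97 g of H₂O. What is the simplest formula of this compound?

mol C = 11.7 g CO₂ ÷ 44.009 g/mol = 0.2659 mol
mol H = 2 × 5.97 g H₂O ÷ 18.015 g/mol = 0.6628 mol
Divide by the smallest (0.2659 mol): C 1.000, H 2.493
Multiplying each by 2 gives whole numbers: C 2.00, H 4.99

C2H5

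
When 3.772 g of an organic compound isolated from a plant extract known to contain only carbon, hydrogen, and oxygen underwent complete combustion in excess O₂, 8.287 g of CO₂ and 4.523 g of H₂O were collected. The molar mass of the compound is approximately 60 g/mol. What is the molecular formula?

mol C = 8.287 g CO₂ ÷ 44.009 g/mol = 0.18830 mol
mol H = 2 × 4.523 g H₂O ÷ 18.015 g/mol = 0.50214 mol
mass O = 3.772 − (2.2617 + 0.50615) = 1.0041 g → mol O = 1.0041 ÷ 15.999 = 0.062763 mol
Divide by the smallest (0.062763 mol): C 3.000, H 8.001, O 1.000
Empirical formula: C3H8O
Empirical-formula mass = 60.10 g/mol; 60 ÷ 60.10 ≈ 1, so the molecular formula is C3H8O.

C3H8O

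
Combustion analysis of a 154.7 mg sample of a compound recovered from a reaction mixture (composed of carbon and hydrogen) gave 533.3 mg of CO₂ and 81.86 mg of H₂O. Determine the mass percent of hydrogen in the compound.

mol C = 0.5333 g CO₂ ÷ 44.009 g/mol = 0.012118 mol
mol H = 2 × 0.08186 g H₂O ÷ 18.015 g/mol = 0.0090880 mol
mass % H = 0.0091607 g ÷ 0.1547 g × 100%

5.92%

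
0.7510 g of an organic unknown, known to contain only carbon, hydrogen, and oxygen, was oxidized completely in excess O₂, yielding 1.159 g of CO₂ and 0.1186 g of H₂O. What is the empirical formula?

C2HO2

mol C = 1.159 g CO₂ ÷ 44.009 g/mol = 0.026336 mol
mol H = 2 × 0.1186 g H₂O ÷ 18.015 g/mol = 0.013167 mol
mass O = 0.7510 − (0.31632 + 0.013272) = 0.42141 g → mol O = 0.42141 ÷ 15.999 = 0.026340 mol
Divide by the smallest (0.013167 mol): C 2.000, H 1.000, O 2.000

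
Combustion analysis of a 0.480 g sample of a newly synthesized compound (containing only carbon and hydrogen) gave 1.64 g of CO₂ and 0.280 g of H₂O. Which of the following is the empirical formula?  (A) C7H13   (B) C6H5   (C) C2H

(B) C6H5

mol C = 1.64 g CO₂ ÷ 44.009 g/mol = 0.03727 mol
mol H = 2 × 0.280 g H₂O ÷ 18.015 g/mol = 0.03109 mol
Divide by the smallest (0.03109 mol): C 1.199, H 1.000
Multiplying each by 5 gives whole numbers: C 5.99, H 5.00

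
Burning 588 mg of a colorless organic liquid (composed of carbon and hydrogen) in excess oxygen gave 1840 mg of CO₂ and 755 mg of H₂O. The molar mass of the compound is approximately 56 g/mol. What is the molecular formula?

mol C = 1.84 g CO₂ ÷ 44.009 g/mol = 0.04181 mol
mol H = 2 × 0.755 g H₂O ÷ 18.015 g/mol = 0.08382 mol
Divide by the smallest (0.04181 mol): C 1.000, H 2.005
Empirical formula: CH2
Empirical-formula mass = 14.03 g/mol; 56 ÷ 14.03 ≈ 4, so the molecular formula is C4H8.

C4H8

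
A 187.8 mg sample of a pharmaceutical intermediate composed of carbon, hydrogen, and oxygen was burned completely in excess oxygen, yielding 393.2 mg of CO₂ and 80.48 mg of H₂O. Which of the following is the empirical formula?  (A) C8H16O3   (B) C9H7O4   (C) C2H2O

(C) C2H2O

mol C = 0.3932 g CO₂ ÷ 44.009 g/mol = 0.0089345 mol
mol H = 2 × 0.08048 g H₂O ÷ 18.015 g/mol = 0.0089348 mol
mass O = 0.1878 − (0.10731 + 0.0090063) = 0.071481 g → mol O = 0.071481 ÷ 15.999 = 0.0044678 mol
Divide by the smallest (0.0044678 mol): C 2.000, H 2.000, O 1.000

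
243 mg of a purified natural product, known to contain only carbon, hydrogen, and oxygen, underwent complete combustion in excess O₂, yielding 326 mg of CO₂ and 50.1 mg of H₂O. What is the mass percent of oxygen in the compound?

mol C = 0.326 g CO₂ ÷ 44.009 g/mol = 0.007408 mol
mol H = 2 × 0.0501 g H₂O ÷ 18.015 g/mol = 0.005562 mol
mass O = 0.243 − (0.08897 + 0.005607) = 0.1484 g → mol O = 0.1484 ÷ 15.999 = 0.009277 mol
mass % O = 0.1484 g ÷ 0.243 g × 100%

61.1%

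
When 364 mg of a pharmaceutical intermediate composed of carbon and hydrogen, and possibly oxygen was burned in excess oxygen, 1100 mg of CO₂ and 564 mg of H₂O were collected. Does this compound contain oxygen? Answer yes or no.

no

mol C = 1.10 g CO₂ ÷ 44.009 g/mol = 0.02499 mol
mol H = 2 × 0.564 g H₂O ÷ 18.015 g/mol = 0.06261 mol
C and H together account for 0.3633 g — essentially the entire 0.364 g sample — so the compound contains no oxygen.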